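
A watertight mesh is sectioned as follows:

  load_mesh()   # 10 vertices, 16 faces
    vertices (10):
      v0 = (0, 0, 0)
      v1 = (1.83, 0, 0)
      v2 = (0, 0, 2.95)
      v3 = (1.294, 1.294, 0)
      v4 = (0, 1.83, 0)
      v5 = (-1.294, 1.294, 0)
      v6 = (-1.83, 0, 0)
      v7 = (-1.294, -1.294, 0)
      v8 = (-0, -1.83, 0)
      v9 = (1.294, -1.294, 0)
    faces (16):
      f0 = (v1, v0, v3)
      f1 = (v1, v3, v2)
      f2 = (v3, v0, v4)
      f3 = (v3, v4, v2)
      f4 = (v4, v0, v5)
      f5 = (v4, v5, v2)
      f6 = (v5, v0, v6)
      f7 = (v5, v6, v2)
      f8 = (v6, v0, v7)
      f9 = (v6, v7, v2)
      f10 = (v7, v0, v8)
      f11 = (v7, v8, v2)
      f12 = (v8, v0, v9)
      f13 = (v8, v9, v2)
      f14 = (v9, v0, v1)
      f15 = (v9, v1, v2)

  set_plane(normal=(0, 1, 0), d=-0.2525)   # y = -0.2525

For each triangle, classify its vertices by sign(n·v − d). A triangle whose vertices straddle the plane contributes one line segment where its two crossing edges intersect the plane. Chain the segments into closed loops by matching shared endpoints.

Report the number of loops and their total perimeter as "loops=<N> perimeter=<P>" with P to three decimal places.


Straddling triangles (8 of 16):
  (v6,v0,v7) [++-] → (-0.2525, -0.2525, 0)–(-1.72541, -0.2525, 0)  len=1.4729
  (v6,v7,v2) [+-+] → (-1.72541, -0.2525, 0)–(-0.2525, -0.2525, 2.37436)  len=2.7941
  (v7,v0,v8) [-+-] → (-0.2525, -0.2525, 0)–(0, -0.2525, 0)  len=0.2525
  (v7,v8,v2) [--+] → (0, -0.2525, 2.54296)–(-0.2525, -0.2525, 2.37436)  len=0.3036
  (v8,v0,v9) [-+-] → (0, -0.2525, 0)–(0.2525, -0.2525, 0)  len=0.2525
  (v8,v9,v2) [--+] → (0.2525, -0.2525, 2.37436)–(0, -0.2525, 2.54296)  len=0.3036
  (v9,v0,v1) [-++] → (0.2525, -0.2525, 0)–(1.72541, -0.2525, 0)  len=1.4729
  (v9,v1,v2) [-++] → (1.72541, -0.2525, 0)–(0.2525, -0.2525, 2.37436)  len=2.7941

Chained into 1 loop(s):
  loop 1: 8 segments, perimeter = 9.6463
Total perimeter = 9.646

loops=1 perimeter=9.646


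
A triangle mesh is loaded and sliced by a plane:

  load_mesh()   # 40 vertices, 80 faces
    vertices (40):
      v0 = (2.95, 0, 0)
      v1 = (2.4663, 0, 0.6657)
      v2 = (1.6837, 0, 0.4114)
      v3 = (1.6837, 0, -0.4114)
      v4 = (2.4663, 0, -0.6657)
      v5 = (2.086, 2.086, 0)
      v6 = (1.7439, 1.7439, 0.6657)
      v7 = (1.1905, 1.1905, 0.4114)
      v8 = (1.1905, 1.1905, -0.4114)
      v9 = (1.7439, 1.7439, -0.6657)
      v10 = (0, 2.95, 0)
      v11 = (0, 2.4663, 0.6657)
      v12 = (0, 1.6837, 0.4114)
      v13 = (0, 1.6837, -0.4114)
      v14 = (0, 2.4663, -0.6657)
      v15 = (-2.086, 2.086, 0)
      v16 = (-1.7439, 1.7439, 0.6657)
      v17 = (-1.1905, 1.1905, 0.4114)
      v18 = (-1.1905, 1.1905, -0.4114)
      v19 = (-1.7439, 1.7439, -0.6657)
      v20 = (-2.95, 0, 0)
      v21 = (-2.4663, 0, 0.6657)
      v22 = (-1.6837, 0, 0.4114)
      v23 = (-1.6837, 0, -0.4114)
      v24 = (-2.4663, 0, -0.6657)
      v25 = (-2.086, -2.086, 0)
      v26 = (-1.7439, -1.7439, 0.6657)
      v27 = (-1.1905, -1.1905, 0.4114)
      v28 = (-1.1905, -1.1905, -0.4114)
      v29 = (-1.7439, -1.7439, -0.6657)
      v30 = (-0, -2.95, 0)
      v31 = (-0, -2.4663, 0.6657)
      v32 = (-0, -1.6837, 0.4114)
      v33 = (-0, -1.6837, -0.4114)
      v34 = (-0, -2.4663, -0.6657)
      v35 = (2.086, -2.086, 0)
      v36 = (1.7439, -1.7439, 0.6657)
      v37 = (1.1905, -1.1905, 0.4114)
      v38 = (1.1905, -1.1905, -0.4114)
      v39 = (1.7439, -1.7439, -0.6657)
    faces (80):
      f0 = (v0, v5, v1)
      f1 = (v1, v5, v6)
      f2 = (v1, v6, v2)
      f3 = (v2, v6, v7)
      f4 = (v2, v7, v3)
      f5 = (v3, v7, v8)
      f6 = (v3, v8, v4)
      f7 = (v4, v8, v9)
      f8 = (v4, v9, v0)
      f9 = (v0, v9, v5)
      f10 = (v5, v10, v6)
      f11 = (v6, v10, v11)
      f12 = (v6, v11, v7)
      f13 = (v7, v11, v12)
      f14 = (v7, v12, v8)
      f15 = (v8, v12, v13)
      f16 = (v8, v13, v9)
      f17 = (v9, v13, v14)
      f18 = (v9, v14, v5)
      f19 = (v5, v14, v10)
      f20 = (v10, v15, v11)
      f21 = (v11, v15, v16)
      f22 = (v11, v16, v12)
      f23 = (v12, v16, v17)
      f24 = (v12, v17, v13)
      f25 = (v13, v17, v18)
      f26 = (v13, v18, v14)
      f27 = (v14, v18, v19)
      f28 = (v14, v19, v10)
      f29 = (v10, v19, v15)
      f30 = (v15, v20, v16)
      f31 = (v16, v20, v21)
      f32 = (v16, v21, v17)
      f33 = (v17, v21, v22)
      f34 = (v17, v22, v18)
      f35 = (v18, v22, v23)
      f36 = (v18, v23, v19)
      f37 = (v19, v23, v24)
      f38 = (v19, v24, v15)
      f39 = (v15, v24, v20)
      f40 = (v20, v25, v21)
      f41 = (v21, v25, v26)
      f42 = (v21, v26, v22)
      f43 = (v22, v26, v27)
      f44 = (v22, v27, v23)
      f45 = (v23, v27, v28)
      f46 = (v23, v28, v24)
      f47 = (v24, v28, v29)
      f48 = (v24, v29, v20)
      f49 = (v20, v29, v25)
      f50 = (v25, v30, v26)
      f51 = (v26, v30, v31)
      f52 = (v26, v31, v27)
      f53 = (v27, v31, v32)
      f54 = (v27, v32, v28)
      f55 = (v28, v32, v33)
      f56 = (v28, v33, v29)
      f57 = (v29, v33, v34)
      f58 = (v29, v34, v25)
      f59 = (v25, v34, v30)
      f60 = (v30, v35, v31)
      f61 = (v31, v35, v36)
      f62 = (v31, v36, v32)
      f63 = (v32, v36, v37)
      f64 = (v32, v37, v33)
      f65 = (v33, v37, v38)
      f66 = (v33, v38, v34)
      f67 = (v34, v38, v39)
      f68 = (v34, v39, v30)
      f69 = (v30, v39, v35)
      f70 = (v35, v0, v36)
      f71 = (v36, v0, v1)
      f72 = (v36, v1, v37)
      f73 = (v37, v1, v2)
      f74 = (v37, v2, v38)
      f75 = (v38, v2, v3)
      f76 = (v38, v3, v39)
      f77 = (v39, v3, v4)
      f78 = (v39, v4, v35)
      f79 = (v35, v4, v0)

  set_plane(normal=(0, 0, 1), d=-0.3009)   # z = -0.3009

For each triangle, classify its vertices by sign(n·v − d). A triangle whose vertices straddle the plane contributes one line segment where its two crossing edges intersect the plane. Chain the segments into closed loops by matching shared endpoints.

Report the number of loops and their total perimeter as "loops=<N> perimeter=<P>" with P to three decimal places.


loops=2 perimeter=27.033

Straddling triangles (32 of 80):
  (v2,v7,v3) [++-] → (1.61746, 0.159881, -0.3009)–(1.6837, 0, -0.3009)  len=0.1731
  (v3,v7,v8) [-+-] → (1.61746, 0.159881, -0.3009)–(1.1905, 1.1905, -0.3009)  len=1.1156
  (v4,v9,v0) [--+] → (2.40484, 0.788252, -0.3009)–(2.73136, 0, -0.3009)  len=0.8532
  (v0,v9,v5) [+-+] → (2.40484, 0.788252, -0.3009)–(1.93137, 1.93137, -0.3009)  len=1.2373
  (v7,v12,v8) [++-] → (1.03062, 1.25674, -0.3009)–(1.1905, 1.1905, -0.3009)  len=0.1731
  (v8,v12,v13) [-+-] → (1.03062, 1.25674, -0.3009)–(0, 1.6837, -0.3009)  len=1.1156
  (v9,v14,v5) [--+] → (1.14312, 2.2579, -0.3009)–(1.93137, 1.93137, -0.3009)  len=0.8532
  (v5,v14,v10) [+-+] → (1.14312, 2.2579, -0.3009)–(0, 2.73136, -0.3009)  len=1.2373
  (v12,v17,v13) [++-] → (-0.159881, 1.61746, -0.3009)–(0, 1.6837, -0.3009)  len=0.1731
  (v13,v17,v18) [-+-] → (-0.159881, 1.61746, -0.3009)–(-1.1905, 1.1905, -0.3009)  len=1.1156
  (v14,v19,v10) [--+] → (-0.788252, 2.40484, -0.3009)–(0, 2.73136, -0.3009)  len=0.8532
  (v10,v19,v15) [+-+] → (-0.788252, 2.40484, -0.3009)–(-1.93137, 1.93137, -0.3009)  len=1.2373
  (v17,v22,v18) [++-] → (-1.25674, 1.03062, -0.3009)–(-1.1905, 1.1905, -0.3009)  len=0.1731
  (v18,v22,v23) [-+-] → (-1.25674, 1.03062, -0.3009)–(-1.6837, 0, -0.3009)  len=1.1156
  (v19,v24,v15) [--+] → (-2.2579, 1.14312, -0.3009)–(-1.93137, 1.93137, -0.3009)  len=0.8532
  (v15,v24,v20) [+-+] → (-2.2579, 1.14312, -0.3009)–(-2.73136, 0, -0.3009)  len=1.2373
  (v22,v27,v23) [++-] → (-1.61746, -0.159881, -0.3009)–(-1.6837, 0, -0.3009)  len=0.1731
  (v23,v27,v28) [-+-] → (-1.61746, -0.159881, -0.3009)–(-1.1905, -1.1905, -0.3009)  len=1.1156
  (v24,v29,v20) [--+] → (-2.40484, -0.788252, -0.3009)–(-2.73136, 0, -0.3009)  len=0.8532
  (v20,v29,v25) [+-+] → (-2.40484, -0.788252, -0.3009)–(-1.93137, -1.93137, -0.3009)  len=1.2373
  (v27,v32,v28) [++-] → (-1.03062, -1.25674, -0.3009)–(-1.1905, -1.1905, -0.3009)  len=0.1731
  (v28,v32,v33) [-+-] → (-1.03062, -1.25674, -0.3009)–(0, -1.6837, -0.3009)  len=1.1156
  (v29,v34,v25) [--+] → (-1.14312, -2.2579, -0.3009)–(-1.93137, -1.93137, -0.3009)  len=0.8532
  (v25,v34,v30) [+-+] → (-1.14312, -2.2579, -0.3009)–(0, -2.73136, -0.3009)  len=1.2373
  (v32,v37,v33) [++-] → (0.159881, -1.61746, -0.3009)–(0, -1.6837, -0.3009)  len=0.1731
  (v33,v37,v38) [-+-] → (0.159881, -1.61746, -0.3009)–(1.1905, -1.1905, -0.3009)  len=1.1156
  (v34,v39,v30) [--+] → (0.788252, -2.40484, -0.3009)–(0, -2.73136, -0.3009)  len=0.8532
  (v30,v39,v35) [+-+] → (0.788252, -2.40484, -0.3009)–(1.93137, -1.93137, -0.3009)  len=1.2373
  (v37,v2,v38) [++-] → (1.25674, -1.03062, -0.3009)–(1.1905, -1.1905, -0.3009)  len=0.1731
  (v38,v2,v3) [-+-] → (1.25674, -1.03062, -0.3009)–(1.6837, 0, -0.3009)  len=1.1156
  (v39,v4,v35) [--+] → (2.2579, -1.14312, -0.3009)–(1.93137, -1.93137, -0.3009)  len=0.8532
  (v35,v4,v0) [+-+] → (2.2579, -1.14312, -0.3009)–(2.73136, 0, -0.3009)  len=1.2373

Chained into 2 loop(s):
  loop 1: 16 segments, perimeter = 10.3089
  loop 2: 16 segments, perimeter = 16.7240
Total perimeter = 27.033


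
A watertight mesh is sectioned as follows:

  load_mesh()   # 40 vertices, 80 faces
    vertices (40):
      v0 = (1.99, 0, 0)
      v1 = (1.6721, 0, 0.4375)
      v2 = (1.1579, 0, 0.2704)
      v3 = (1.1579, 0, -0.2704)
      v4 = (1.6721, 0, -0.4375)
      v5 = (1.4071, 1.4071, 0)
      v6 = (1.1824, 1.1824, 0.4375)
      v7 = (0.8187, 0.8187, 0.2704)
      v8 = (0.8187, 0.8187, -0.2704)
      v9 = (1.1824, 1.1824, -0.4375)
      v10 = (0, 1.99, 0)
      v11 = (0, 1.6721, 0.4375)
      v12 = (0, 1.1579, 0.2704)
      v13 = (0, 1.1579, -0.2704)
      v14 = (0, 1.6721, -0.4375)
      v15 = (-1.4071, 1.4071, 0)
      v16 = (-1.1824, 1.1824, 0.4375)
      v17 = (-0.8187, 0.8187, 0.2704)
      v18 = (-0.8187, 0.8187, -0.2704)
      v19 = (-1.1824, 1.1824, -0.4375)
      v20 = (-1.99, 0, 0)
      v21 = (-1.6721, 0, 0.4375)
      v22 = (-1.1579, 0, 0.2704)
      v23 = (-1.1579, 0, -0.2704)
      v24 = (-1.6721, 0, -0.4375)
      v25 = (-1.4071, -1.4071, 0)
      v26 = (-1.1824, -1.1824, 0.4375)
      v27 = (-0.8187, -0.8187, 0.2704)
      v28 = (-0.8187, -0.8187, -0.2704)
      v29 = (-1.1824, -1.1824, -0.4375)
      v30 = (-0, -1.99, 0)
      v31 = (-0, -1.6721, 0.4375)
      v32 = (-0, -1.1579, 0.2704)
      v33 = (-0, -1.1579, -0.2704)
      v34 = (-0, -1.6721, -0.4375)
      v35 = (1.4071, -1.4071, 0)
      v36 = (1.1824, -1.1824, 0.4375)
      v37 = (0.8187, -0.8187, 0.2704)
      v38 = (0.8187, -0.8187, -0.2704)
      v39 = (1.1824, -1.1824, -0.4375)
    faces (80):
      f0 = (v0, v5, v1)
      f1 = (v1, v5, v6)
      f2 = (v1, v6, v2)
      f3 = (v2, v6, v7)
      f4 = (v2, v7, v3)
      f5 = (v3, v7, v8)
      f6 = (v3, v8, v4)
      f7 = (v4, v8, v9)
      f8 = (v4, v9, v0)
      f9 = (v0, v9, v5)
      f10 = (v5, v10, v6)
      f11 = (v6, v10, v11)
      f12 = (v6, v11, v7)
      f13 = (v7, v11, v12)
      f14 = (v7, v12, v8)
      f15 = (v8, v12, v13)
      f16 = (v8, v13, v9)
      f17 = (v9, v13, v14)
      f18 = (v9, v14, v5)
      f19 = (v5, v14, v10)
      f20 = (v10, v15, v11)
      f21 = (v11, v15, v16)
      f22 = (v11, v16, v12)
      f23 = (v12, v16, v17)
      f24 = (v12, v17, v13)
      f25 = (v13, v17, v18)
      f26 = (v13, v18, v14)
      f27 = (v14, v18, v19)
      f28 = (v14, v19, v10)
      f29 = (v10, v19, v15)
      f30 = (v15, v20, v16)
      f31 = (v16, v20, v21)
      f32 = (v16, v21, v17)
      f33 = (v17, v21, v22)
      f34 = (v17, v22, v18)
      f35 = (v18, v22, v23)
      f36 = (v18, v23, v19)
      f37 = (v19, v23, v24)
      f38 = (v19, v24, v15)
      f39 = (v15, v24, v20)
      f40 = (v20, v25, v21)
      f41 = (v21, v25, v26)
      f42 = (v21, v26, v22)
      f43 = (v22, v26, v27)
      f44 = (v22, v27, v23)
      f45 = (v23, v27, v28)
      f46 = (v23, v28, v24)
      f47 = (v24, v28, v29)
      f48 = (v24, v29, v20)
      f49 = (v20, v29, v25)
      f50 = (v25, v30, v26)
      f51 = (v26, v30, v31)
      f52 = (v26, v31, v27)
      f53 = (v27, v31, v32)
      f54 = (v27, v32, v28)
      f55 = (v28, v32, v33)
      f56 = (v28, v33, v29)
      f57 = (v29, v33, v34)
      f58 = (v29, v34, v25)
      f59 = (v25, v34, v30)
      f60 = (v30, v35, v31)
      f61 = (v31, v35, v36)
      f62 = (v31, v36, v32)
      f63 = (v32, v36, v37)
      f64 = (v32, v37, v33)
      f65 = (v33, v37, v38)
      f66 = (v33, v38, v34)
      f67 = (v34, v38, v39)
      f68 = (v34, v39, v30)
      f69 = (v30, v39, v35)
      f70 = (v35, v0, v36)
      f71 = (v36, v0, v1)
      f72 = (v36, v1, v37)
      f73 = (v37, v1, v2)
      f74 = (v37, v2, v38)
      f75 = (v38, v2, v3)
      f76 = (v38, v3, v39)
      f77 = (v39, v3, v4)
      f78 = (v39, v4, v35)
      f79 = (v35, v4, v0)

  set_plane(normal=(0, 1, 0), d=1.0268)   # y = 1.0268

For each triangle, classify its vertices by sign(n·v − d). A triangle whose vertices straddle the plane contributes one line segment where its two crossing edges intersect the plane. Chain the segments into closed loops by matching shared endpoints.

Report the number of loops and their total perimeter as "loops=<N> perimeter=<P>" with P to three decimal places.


Straddling triangles (24 of 80):
  (v0,v5,v1) [-+-] → (1.56464, 1.0268, 0)–(1.47872, 1.0268, 0.118244)  len=0.1462
  (v1,v5,v6) [-++] → (1.47872, 1.0268, 0.118244)–(1.24684, 1.0268, 0.4375)  len=0.3946
  (v1,v6,v2) [-+-] → (1.24684, 1.0268, 0.4375)–(1.17918, 1.0268, 0.41551)  len=0.0712
  (v2,v6,v7) [-+-] → (1.17918, 1.0268, 0.41551)–(1.0268, 1.0268, 0.36601)  len=0.1602
  (v4,v8,v9) [--+] → (1.0268, 1.0268, -0.36601)–(1.24684, 1.0268, -0.4375)  len=0.2314
  (v4,v9,v0) [-+-] → (1.24684, 1.0268, -0.4375)–(1.28868, 1.0268, -0.379926)  len=0.0712
  (v0,v9,v5) [-++] → (1.28868, 1.0268, -0.379926)–(1.56464, 1.0268, 0)  len=0.4696
  (v6,v11,v7) [++-] → (0.619062, 1.0268, 0.311147)–(1.0268, 1.0268, 0.36601)  len=0.4114
  (v7,v11,v12) [-++] → (0.619062, 1.0268, 0.311147)–(0.316426, 1.0268, 0.2704)  len=0.3054
  (v7,v12,v8) [-+-] → (0.316426, 1.0268, 0.2704)–(0.316426, 1.0268, 0.0613821)  len=0.2090
  (v8,v12,v13) [-++] → (0.316426, 1.0268, 0.0613821)–(0.316426, 1.0268, -0.2704)  len=0.3318
  (v8,v13,v9) [-++] → (0.316426, 1.0268, -0.2704)–(1.0268, 1.0268, -0.36601)  len=0.7168
  (v12,v16,v17) [++-] → (-1.0268, 1.0268, 0.36601)–(-0.316426, 1.0268, 0.2704)  len=0.7168
  (v12,v17,v13) [+-+] → (-0.316426, 1.0268, 0.2704)–(-0.316426, 1.0268, -0.0613821)  len=0.3318
  (v13,v17,v18) [+--] → (-0.316426, 1.0268, -0.0613821)–(-0.316426, 1.0268, -0.2704)  len=0.2090
  (v13,v18,v14) [+-+] → (-0.316426, 1.0268, -0.2704)–(-0.619062, 1.0268, -0.311147)  len=0.3054
  (v14,v18,v19) [+-+] → (-0.619062, 1.0268, -0.311147)–(-1.0268, 1.0268, -0.36601)  len=0.4114
  (v15,v20,v16) [+-+] → (-1.56464, 1.0268, 0)–(-1.28868, 1.0268, 0.379926)  len=0.4696
  (v16,v20,v21) [+--] → (-1.28868, 1.0268, 0.379926)–(-1.24684, 1.0268, 0.4375)  len=0.0712
  (v16,v21,v17) [+--] → (-1.24684, 1.0268, 0.4375)–(-1.0268, 1.0268, 0.36601)  len=0.2314
  (v18,v23,v19) [--+] → (-1.17918, 1.0268, -0.41551)–(-1.0268, 1.0268, -0.36601)  len=0.1602
  (v19,v23,v24) [+--] → (-1.17918, 1.0268, -0.41551)–(-1.24684, 1.0268, -0.4375)  len=0.0712
  (v19,v24,v15) [+-+] → (-1.24684, 1.0268, -0.4375)–(-1.47872, 1.0268, -0.118244)  len=0.3946
  (v15,v24,v20) [+--] → (-1.47872, 1.0268, -0.118244)–(-1.56464, 1.0268, 0)  len=0.1462

Chained into 2 loop(s):
  loop 1: 12 segments, perimeter = 3.5186
  loop 2: 12 segments, perimeter = 3.5186
Total perimeter = 7.037

loops=2 perimeter=7.037


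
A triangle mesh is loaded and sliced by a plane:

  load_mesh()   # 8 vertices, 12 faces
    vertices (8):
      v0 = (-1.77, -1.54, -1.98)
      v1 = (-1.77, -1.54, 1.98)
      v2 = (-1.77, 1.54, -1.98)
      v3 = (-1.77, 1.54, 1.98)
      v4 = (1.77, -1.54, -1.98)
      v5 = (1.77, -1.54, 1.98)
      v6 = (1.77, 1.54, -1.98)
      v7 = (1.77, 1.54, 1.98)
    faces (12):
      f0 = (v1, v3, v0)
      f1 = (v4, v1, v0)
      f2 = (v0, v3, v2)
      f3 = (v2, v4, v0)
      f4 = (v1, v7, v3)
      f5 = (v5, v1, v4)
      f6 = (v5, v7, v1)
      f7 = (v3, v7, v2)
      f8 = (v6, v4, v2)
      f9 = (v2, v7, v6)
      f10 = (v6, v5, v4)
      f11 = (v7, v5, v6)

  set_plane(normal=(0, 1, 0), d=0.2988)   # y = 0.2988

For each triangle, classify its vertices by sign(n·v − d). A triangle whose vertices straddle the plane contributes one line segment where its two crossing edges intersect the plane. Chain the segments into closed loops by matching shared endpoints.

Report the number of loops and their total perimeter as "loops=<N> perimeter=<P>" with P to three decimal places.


loops=1 perimeter=15.000

Straddling triangles (8 of 12):
  (v1,v3,v0) [-+-] → (-1.77, 0.2988, 1.98)–(-1.77, 0.2988, 0.384171)  len=1.5958
  (v0,v3,v2) [-++] → (-1.77, 0.2988, 0.384171)–(-1.77, 0.2988, -1.98)  len=2.3642
  (v2,v4,v0) [+--] → (-0.343426, 0.2988, -1.98)–(-1.77, 0.2988, -1.98)  len=1.4266
  (v1,v7,v3) [-++] → (0.343426, 0.2988, 1.98)–(-1.77, 0.2988, 1.98)  len=2.1134
  (v5,v7,v1) [-+-] → (1.77, 0.2988, 1.98)–(0.343426, 0.2988, 1.98)  len=1.4266
  (v6,v4,v2) [+-+] → (1.77, 0.2988, -1.98)–(-0.343426, 0.2988, -1.98)  len=2.1134
  (v6,v5,v4) [+--] → (1.77, 0.2988, -0.384171)–(1.77, 0.2988, -1.98)  len=1.5958
  (v7,v5,v6) [+-+] → (1.77, 0.2988, 1.98)–(1.77, 0.2988, -0.384171)  len=2.3642

Chained into 1 loop(s):
  loop 1: 8 segments, perimeter = 15.0000
Total perimeter = 15.000


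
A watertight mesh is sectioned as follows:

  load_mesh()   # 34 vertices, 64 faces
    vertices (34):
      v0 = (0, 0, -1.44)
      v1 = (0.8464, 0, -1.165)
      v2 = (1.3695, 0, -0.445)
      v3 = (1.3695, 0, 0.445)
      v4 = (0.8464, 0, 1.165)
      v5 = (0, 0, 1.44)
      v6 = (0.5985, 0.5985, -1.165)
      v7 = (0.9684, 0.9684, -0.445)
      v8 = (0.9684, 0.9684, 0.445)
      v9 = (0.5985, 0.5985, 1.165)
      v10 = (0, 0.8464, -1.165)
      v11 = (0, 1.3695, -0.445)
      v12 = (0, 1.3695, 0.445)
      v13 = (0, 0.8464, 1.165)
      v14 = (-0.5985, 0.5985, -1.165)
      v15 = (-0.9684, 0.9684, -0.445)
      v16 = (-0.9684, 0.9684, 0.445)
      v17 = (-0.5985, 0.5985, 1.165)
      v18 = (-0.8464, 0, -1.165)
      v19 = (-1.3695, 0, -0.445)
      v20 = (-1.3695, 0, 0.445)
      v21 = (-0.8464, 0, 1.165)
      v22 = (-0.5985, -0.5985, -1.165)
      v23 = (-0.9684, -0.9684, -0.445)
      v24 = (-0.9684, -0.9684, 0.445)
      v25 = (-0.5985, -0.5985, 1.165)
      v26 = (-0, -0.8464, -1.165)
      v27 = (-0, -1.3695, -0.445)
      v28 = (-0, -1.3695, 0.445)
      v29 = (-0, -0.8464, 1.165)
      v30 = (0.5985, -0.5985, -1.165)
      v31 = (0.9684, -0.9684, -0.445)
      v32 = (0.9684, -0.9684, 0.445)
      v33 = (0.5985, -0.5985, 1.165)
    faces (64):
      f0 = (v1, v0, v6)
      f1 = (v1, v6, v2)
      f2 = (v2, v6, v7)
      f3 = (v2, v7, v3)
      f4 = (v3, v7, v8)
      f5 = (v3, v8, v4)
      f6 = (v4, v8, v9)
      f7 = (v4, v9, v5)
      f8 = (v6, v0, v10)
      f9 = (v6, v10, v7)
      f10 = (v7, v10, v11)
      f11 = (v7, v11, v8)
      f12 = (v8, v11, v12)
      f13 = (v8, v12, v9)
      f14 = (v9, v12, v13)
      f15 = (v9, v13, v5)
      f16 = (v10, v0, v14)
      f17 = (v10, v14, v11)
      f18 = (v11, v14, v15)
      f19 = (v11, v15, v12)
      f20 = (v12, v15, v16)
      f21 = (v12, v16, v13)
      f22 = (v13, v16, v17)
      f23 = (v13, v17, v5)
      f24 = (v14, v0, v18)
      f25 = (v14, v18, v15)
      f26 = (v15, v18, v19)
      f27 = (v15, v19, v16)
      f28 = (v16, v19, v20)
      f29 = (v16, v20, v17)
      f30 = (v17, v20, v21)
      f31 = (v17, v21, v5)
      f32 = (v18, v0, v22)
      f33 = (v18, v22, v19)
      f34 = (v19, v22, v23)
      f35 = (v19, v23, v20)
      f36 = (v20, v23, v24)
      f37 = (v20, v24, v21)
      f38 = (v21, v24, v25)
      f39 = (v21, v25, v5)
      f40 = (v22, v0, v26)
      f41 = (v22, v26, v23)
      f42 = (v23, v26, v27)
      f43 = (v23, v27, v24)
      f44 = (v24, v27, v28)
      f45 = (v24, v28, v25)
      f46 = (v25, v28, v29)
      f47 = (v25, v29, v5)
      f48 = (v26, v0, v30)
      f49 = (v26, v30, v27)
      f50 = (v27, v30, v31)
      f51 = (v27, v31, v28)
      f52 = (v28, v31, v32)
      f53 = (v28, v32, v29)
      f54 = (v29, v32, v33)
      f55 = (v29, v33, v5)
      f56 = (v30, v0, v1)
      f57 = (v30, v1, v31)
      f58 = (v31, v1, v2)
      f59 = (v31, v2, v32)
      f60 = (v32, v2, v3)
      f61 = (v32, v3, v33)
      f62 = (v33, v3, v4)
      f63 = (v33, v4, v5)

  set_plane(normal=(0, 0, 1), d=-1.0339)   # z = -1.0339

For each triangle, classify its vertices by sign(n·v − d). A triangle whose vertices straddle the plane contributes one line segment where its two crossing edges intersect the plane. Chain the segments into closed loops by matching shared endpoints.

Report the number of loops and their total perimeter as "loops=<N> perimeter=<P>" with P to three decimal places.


Straddling triangles (16 of 64):
  (v1,v6,v2) [--+] → (0.738886, 0.489523, -1.0339)–(0.941648, 0, -1.0339)  len=0.5299
  (v2,v6,v7) [+-+] → (0.738886, 0.489523, -1.0339)–(0.665853, 0.665853, -1.0339)  len=0.1909
  (v6,v10,v7) [--+] → (0.17633, 0.868614, -1.0339)–(0.665853, 0.665853, -1.0339)  len=0.5299
  (v7,v10,v11) [+-+] → (0.17633, 0.868614, -1.0339)–(0, 0.941648, -1.0339)  len=0.1909
  (v10,v14,v11) [--+] → (-0.489523, 0.738886, -1.0339)–(0, 0.941648, -1.0339)  len=0.5299
  (v11,v14,v15) [+-+] → (-0.489523, 0.738886, -1.0339)–(-0.665853, 0.665853, -1.0339)  len=0.1909
  (v14,v18,v15) [--+] → (-0.868614, 0.17633, -1.0339)–(-0.665853, 0.665853, -1.0339)  len=0.5299
  (v15,v18,v19) [+-+] → (-0.868614, 0.17633, -1.0339)–(-0.941648, 0, -1.0339)  len=0.1909
  (v18,v22,v19) [--+] → (-0.738886, -0.489523, -1.0339)–(-0.941648, 0, -1.0339)  len=0.5299
  (v19,v22,v23) [+-+] → (-0.738886, -0.489523, -1.0339)–(-0.665853, -0.665853, -1.0339)  len=0.1909
  (v22,v26,v23) [--+] → (-0.17633, -0.868614, -1.0339)–(-0.665853, -0.665853, -1.0339)  len=0.5299
  (v23,v26,v27) [+-+] → (-0.17633, -0.868614, -1.0339)–(0, -0.941648, -1.0339)  len=0.1909
  (v26,v30,v27) [--+] → (0.489523, -0.738886, -1.0339)–(0, -0.941648, -1.0339)  len=0.5299
  (v27,v30,v31) [+-+] → (0.489523, -0.738886, -1.0339)–(0.665853, -0.665853, -1.0339)  len=0.1909
  (v30,v1,v31) [--+] → (0.868614, -0.17633, -1.0339)–(0.665853, -0.665853, -1.0339)  len=0.5299
  (v31,v1,v2) [+-+] → (0.868614, -0.17633, -1.0339)–(0.941648, 0, -1.0339)  len=0.1909

Chained into 1 loop(s):
  loop 1: 16 segments, perimeter = 5.7657
Total perimeter = 5.766

loops=1 perimeter=5.766


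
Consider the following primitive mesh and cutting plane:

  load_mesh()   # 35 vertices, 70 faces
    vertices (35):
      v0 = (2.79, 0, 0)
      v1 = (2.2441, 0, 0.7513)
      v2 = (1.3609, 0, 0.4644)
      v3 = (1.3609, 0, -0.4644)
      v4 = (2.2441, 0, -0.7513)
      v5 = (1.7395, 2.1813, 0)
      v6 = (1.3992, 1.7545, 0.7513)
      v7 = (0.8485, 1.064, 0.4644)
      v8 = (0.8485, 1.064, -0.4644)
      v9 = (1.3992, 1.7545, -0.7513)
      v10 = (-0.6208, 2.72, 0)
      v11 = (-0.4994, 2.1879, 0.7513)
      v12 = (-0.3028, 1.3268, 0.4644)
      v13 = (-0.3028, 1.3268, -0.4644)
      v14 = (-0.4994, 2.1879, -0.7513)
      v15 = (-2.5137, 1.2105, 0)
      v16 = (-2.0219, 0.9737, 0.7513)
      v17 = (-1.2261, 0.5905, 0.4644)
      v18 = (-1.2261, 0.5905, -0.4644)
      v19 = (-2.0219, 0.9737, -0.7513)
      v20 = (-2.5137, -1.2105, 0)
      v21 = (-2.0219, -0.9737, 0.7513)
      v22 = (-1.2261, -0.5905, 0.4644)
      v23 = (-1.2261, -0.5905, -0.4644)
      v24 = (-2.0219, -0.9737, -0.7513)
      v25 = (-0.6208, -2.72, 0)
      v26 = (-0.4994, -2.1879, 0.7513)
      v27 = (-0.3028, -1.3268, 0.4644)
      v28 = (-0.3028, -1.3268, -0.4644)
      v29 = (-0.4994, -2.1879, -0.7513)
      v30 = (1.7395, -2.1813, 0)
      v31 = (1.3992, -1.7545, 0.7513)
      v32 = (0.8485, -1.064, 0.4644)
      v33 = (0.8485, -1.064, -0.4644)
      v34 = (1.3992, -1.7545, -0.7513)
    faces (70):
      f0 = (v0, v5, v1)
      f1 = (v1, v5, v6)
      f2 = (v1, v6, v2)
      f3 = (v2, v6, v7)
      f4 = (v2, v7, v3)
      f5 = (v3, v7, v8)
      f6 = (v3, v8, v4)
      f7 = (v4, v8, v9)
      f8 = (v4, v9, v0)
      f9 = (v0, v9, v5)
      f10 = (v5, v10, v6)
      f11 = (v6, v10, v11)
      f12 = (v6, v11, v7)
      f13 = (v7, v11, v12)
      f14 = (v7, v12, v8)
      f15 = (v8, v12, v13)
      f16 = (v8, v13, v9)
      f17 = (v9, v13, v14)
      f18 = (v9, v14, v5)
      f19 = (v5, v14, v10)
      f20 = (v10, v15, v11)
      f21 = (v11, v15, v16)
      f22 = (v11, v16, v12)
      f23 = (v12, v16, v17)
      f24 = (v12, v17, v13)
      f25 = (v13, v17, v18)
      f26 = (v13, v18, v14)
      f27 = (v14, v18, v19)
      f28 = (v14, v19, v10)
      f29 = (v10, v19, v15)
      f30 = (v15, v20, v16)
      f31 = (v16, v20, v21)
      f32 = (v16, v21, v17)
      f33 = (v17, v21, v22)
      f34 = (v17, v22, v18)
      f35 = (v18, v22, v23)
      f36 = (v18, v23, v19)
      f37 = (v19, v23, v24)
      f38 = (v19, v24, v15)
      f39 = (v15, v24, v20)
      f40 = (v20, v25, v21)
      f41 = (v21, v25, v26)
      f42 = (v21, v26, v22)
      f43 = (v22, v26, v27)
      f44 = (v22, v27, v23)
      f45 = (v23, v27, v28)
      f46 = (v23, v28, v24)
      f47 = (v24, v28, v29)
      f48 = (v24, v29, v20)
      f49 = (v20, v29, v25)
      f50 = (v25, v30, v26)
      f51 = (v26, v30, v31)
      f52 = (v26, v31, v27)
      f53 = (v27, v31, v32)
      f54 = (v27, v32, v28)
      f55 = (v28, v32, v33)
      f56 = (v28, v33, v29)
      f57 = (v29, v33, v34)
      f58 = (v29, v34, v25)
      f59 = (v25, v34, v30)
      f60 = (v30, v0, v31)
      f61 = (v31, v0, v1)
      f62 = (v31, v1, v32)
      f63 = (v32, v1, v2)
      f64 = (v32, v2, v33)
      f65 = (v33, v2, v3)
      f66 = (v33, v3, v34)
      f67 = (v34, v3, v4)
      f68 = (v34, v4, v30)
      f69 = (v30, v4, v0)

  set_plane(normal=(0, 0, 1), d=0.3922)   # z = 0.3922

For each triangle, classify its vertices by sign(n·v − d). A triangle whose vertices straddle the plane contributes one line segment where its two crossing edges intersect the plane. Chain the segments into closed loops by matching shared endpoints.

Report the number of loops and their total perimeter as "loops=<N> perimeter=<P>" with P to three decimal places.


Straddling triangles (28 of 70):
  (v0,v5,v1) [--+] → (2.00292, 1.0426, 0.3922)–(2.50502, 0, 0.3922)  len=1.1572
  (v1,v5,v6) [+-+] → (2.00292, 1.0426, 0.3922)–(1.56185, 1.9585, 0.3922)  len=1.0166
  (v2,v7,v3) [++-] → (0.888331, 0.98129, 0.3922)–(1.3609, 0, 0.3922)  len=1.0892
  (v3,v7,v8) [-+-] → (0.888331, 0.98129, 0.3922)–(0.8485, 1.064, 0.3922)  len=0.0918
  (v5,v10,v6) [--+] → (0.433698, 2.21598, 0.3922)–(1.56185, 1.9585, 0.3922)  len=1.1572
  (v6,v10,v11) [+-+] → (0.433698, 2.21598, 0.3922)–(-0.557426, 2.44223, 0.3922)  len=1.0166
  (v7,v12,v8) [++-] → (-0.213304, 1.30637, 0.3922)–(0.8485, 1.064, 0.3922)  len=1.0891
  (v8,v12,v13) [-+-] → (-0.213304, 1.30637, 0.3922)–(-0.3028, 1.3268, 0.3922)  len=0.0918
  (v10,v15,v11) [--+] → (-1.46218, 1.72073, 0.3922)–(-0.557426, 2.44223, 0.3922)  len=1.1572
  (v11,v15,v16) [+-+] → (-1.46218, 1.72073, 0.3922)–(-2.25697, 1.08688, 0.3922)  len=1.0166
  (v12,v17,v13) [++-] → (-1.15433, 0.647736, 0.3922)–(-0.3028, 1.3268, 0.3922)  len=1.0891
  (v13,v17,v18) [-+-] → (-1.15433, 0.647736, 0.3922)–(-1.2261, 0.5905, 0.3922)  len=0.0918
  (v15,v20,v16) [--+] → (-2.25697, -0.0702854, 0.3922)–(-2.25697, 1.08688, 0.3922)  len=1.1572
  (v16,v20,v21) [+-+] → (-2.25697, -0.0702854, 0.3922)–(-2.25697, -1.08688, 0.3922)  len=1.0166
  (v17,v22,v18) [++-] → (-1.2261, -0.498695, 0.3922)–(-1.2261, 0.5905, 0.3922)  len=1.0892
  (v18,v22,v23) [-+-] → (-1.2261, -0.498695, 0.3922)–(-1.2261, -0.5905, 0.3922)  len=0.0918
  (v20,v25,v21) [--+] → (-1.35221, -1.80838, 0.3922)–(-2.25697, -1.08688, 0.3922)  len=1.1572
  (v21,v25,v26) [+-+] → (-1.35221, -1.80838, 0.3922)–(-0.557426, -2.44223, 0.3922)  len=1.0166
  (v22,v27,v23) [++-] → (-0.374572, -1.26956, 0.3922)–(-1.2261, -0.5905, 0.3922)  len=1.0891
  (v23,v27,v28) [-+-] → (-0.374572, -1.26956, 0.3922)–(-0.3028, -1.3268, 0.3922)  len=0.0918
  (v25,v30,v26) [--+] → (0.57073, -2.18475, 0.3922)–(-0.557426, -2.44223, 0.3922)  len=1.1572
  (v26,v30,v31) [+-+] → (0.57073, -2.18475, 0.3922)–(1.56185, -1.9585, 0.3922)  len=1.0166
  (v27,v32,v28) [++-] → (0.759004, -1.08443, 0.3922)–(-0.3028, -1.3268, 0.3922)  len=1.0891
  (v28,v32,v33) [-+-] → (0.759004, -1.08443, 0.3922)–(0.8485, -1.064, 0.3922)  len=0.0918
  (v30,v0,v31) [--+] → (2.06396, -0.915899, 0.3922)–(1.56185, -1.9585, 0.3922)  len=1.1572
  (v31,v0,v1) [+-+] → (2.06396, -0.915899, 0.3922)–(2.50502, 0, 0.3922)  len=1.0166
  (v32,v2,v33) [++-] → (1.32107, -0.0827097, 0.3922)–(0.8485, -1.064, 0.3922)  len=1.0892
  (v33,v2,v3) [-+-] → (1.32107, -0.0827097, 0.3922)–(1.3609, 0, 0.3922)  len=0.0918

Chained into 2 loop(s):
  loop 1: 14 segments, perimeter = 15.2165
  loop 2: 14 segments, perimeter = 8.2666
Total perimeter = 23.483

loops=2 perimeter=23.483


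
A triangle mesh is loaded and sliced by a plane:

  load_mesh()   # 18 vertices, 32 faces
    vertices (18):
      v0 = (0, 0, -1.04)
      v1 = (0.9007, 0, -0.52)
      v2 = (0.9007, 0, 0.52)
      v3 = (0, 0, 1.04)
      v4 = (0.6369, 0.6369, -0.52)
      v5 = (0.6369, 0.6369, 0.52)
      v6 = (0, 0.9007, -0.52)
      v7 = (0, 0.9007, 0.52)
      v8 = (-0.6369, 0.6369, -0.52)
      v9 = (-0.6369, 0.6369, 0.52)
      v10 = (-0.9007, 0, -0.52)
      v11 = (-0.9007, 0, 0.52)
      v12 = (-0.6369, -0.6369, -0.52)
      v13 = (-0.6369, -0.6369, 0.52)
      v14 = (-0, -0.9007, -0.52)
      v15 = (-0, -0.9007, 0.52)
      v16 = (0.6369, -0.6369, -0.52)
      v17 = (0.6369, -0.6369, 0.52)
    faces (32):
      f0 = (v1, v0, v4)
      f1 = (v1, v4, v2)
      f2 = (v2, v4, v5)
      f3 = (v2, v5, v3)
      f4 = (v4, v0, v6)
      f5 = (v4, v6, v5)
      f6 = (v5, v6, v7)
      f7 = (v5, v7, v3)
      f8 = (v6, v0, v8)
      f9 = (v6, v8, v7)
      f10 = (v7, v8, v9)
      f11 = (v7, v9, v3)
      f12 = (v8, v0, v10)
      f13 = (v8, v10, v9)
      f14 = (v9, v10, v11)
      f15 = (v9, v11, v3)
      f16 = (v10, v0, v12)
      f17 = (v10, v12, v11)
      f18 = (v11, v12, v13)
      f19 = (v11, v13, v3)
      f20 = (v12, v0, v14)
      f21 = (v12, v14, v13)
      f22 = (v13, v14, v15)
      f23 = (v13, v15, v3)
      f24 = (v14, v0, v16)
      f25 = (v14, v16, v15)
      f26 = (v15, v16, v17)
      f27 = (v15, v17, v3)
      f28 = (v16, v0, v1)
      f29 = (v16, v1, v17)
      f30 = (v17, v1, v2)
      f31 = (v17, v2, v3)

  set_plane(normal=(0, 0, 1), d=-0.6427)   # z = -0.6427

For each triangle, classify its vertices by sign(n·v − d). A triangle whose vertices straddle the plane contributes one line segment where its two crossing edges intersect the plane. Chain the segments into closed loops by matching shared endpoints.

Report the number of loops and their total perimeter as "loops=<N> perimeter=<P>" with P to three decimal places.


Straddling triangles (8 of 32):
  (v1,v0,v4) [+-+] → (0.688169, 0, -0.6427)–(0.486616, 0.486616, -0.6427)  len=0.5267
  (v4,v0,v6) [+-+] → (0.486616, 0.486616, -0.6427)–(0, 0.688169, -0.6427)  len=0.5267
  (v6,v0,v8) [+-+] → (0, 0.688169, -0.6427)–(-0.486616, 0.486616, -0.6427)  len=0.5267
  (v8,v0,v10) [+-+] → (-0.486616, 0.486616, -0.6427)–(-0.688169, 0, -0.6427)  len=0.5267
  (v10,v0,v12) [+-+] → (-0.688169, 0, -0.6427)–(-0.486616, -0.486616, -0.6427)  len=0.5267
  (v12,v0,v14) [+-+] → (-0.486616, -0.486616, -0.6427)–(0, -0.688169, -0.6427)  len=0.5267
  (v14,v0,v16) [+-+] → (0, -0.688169, -0.6427)–(0.486616, -0.486616, -0.6427)  len=0.5267
  (v16,v0,v1) [+-+] → (0.486616, -0.486616, -0.6427)–(0.688169, 0, -0.6427)  len=0.5267

Chained into 1 loop(s):
  loop 1: 8 segments, perimeter = 4.2136
Total perimeter = 4.214

loops=1 perimeter=4.214


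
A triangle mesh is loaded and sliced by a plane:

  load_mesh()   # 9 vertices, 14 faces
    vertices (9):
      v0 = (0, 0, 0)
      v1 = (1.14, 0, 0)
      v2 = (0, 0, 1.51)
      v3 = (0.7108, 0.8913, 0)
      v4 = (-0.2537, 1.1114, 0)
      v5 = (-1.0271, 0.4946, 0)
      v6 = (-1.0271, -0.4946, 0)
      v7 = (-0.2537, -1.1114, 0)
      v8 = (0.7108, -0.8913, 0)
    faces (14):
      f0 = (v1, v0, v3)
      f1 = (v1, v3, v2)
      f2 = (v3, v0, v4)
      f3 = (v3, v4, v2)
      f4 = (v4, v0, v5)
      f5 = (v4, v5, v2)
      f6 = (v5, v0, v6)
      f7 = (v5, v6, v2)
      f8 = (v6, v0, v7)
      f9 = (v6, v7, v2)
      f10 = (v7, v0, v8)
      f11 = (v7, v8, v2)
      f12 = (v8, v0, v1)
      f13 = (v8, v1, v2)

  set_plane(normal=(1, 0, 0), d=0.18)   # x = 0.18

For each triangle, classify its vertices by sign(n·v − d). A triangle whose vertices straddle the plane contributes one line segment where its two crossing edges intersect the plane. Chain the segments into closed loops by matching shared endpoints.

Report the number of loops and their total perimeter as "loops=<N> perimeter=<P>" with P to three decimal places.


Straddling triangles (8 of 14):
  (v1,v0,v3) [+-+] → (0.18, 0, 0)–(0.18, 0.225709, 0)  len=0.2257
  (v1,v3,v2) [++-] → (0.18, 0.225709, 1.12761)–(0.18, 0, 1.27158)  len=0.2677
  (v3,v0,v4) [+--] → (0.18, 0.225709, 0)–(0.18, 1.01243, 0)  len=0.7867
  (v3,v4,v2) [+--] → (0.18, 1.01243, 0)–(0.18, 0.225709, 1.12761)  len=1.3749
  (v7,v0,v8) [--+] → (0.18, -0.225709, 0)–(0.18, -1.01243, 0)  len=0.7867
  (v7,v8,v2) [-+-] → (0.18, -1.01243, 0)–(0.18, -0.225709, 1.12761)  len=1.3749
  (v8,v0,v1) [+-+] → (0.18, -0.225709, 0)–(0.18, 0, 0)  len=0.2257
  (v8,v1,v2) [++-] → (0.18, 0, 1.27158)–(0.18, -0.225709, 1.12761)  len=0.2677

Chained into 1 loop(s):
  loop 1: 8 segments, perimeter = 5.3102
Total perimeter = 5.310

loops=1 perimeter=5.310


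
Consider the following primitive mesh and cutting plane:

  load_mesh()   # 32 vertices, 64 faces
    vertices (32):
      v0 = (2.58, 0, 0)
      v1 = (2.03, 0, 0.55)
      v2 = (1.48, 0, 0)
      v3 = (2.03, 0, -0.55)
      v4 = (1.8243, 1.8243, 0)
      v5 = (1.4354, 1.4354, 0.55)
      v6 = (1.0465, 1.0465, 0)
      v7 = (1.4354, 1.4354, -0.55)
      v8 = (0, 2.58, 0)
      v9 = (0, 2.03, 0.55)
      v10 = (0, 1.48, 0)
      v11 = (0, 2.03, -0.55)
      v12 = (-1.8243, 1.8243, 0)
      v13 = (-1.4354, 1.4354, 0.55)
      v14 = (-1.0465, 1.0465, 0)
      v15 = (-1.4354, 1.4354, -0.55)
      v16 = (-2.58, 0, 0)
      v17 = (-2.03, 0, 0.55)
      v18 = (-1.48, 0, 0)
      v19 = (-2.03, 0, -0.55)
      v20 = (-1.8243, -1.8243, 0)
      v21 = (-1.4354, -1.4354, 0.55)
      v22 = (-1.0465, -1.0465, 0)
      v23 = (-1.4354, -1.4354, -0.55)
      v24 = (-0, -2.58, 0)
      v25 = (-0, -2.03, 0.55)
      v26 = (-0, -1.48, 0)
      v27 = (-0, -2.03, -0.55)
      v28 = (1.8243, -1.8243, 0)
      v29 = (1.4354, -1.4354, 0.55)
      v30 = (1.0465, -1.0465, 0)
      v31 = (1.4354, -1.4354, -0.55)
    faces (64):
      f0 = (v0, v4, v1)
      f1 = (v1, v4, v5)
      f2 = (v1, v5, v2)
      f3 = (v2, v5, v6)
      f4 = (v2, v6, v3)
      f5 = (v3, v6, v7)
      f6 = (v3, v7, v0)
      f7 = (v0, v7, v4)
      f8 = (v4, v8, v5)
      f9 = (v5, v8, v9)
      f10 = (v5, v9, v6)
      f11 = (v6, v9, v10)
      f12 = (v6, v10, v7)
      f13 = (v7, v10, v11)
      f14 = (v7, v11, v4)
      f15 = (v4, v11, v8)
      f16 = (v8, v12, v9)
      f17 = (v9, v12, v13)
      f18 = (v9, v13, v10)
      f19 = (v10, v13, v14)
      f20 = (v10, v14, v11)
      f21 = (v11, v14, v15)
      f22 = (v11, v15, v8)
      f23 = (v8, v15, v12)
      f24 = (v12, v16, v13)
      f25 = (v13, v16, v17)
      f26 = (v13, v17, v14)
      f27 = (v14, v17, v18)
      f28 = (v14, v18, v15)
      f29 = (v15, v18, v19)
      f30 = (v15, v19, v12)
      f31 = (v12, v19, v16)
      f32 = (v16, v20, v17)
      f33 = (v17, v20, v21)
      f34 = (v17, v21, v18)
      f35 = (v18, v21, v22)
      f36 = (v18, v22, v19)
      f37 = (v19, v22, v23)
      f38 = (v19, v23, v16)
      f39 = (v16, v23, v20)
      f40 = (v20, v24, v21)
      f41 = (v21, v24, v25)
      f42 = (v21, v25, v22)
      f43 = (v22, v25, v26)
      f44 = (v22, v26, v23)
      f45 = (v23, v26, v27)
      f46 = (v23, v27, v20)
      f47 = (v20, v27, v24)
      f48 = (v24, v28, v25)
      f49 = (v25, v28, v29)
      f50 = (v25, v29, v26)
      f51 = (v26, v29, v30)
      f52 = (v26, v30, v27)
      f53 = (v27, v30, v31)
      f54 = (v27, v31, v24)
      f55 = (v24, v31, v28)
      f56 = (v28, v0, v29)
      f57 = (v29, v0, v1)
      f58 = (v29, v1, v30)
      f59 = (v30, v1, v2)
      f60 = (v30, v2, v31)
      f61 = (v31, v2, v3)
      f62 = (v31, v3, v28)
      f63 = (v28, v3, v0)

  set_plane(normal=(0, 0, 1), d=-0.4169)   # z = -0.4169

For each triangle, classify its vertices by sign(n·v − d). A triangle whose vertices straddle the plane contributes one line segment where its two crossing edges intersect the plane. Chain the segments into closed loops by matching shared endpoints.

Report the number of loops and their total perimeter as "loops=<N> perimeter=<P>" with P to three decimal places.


loops=2 perimeter=24.859

Straddling triangles (32 of 64):
  (v2,v6,v3) [++-] → (1.79199, 0.253253, -0.4169)–(1.8969, 0, -0.4169)  len=0.2741
  (v3,v6,v7) [-+-] → (1.79199, 0.253253, -0.4169)–(1.34129, 1.34129, -0.4169)  len=1.1777
  (v3,v7,v0) [--+] → (1.71239, 1.08803, -0.4169)–(2.1631, 0, -0.4169)  len=1.1777
  (v0,v7,v4) [+-+] → (1.71239, 1.08803, -0.4169)–(1.52951, 1.52951, -0.4169)  len=0.4779
  (v6,v10,v7) [++-] → (1.08803, 1.44619, -0.4169)–(1.34129, 1.34129, -0.4169)  len=0.2741
  (v7,v10,v11) [-+-] → (1.08803, 1.44619, -0.4169)–(0, 1.8969, -0.4169)  len=1.1777
  (v7,v11,v4) [--+] → (0.441481, 1.98022, -0.4169)–(1.52951, 1.52951, -0.4169)  len=1.1777
  (v4,v11,v8) [+-+] → (0.441481, 1.98022, -0.4169)–(0, 2.1631, -0.4169)  len=0.4779
  (v10,v14,v11) [++-] → (-0.253253, 1.79199, -0.4169)–(0, 1.8969, -0.4169)  len=0.2741
  (v11,v14,v15) [-+-] → (-0.253253, 1.79199, -0.4169)–(-1.34129, 1.34129, -0.4169)  len=1.1777
  (v11,v15,v8) [--+] → (-1.08803, 1.71239, -0.4169)–(0, 2.1631, -0.4169)  len=1.1777
  (v8,v15,v12) [+-+] → (-1.08803, 1.71239, -0.4169)–(-1.52951, 1.52951, -0.4169)  len=0.4779
  (v14,v18,v15) [++-] → (-1.44619, 1.08803, -0.4169)–(-1.34129, 1.34129, -0.4169)  len=0.2741
  (v15,v18,v19) [-+-] → (-1.44619, 1.08803, -0.4169)–(-1.8969, 0, -0.4169)  len=1.1777
  (v15,v19,v12) [--+] → (-1.98022, 0.441481, -0.4169)–(-1.52951, 1.52951, -0.4169)  len=1.1777
  (v12,v19,v16) [+-+] → (-1.98022, 0.441481, -0.4169)–(-2.1631, 0, -0.4169)  len=0.4779
  (v18,v22,v19) [++-] → (-1.79199, -0.253253, -0.4169)–(-1.8969, 0, -0.4169)  len=0.2741
  (v19,v22,v23) [-+-] → (-1.79199, -0.253253, -0.4169)–(-1.34129, -1.34129, -0.4169)  len=1.1777
  (v19,v23,v16) [--+] → (-1.71239, -1.08803, -0.4169)–(-2.1631, 0, -0.4169)  len=1.1777
  (v16,v23,v20) [+-+] → (-1.71239, -1.08803, -0.4169)–(-1.52951, -1.52951, -0.4169)  len=0.4779
  (v22,v26,v23) [++-] → (-1.08803, -1.44619, -0.4169)–(-1.34129, -1.34129, -0.4169)  len=0.2741
  (v23,v26,v27) [-+-] → (-1.08803, -1.44619, -0.4169)–(0, -1.8969, -0.4169)  len=1.1777
  (v23,v27,v20) [--+] → (-0.441481, -1.98022, -0.4169)–(-1.52951, -1.52951, -0.4169)  len=1.1777
  (v20,v27,v24) [+-+] → (-0.441481, -1.98022, -0.4169)–(0, -2.1631, -0.4169)  len=0.4779
  (v26,v30,v27) [++-] → (0.253253, -1.79199, -0.4169)–(0, -1.8969, -0.4169)  len=0.2741
  (v27,v30,v31) [-+-] → (0.253253, -1.79199, -0.4169)–(1.34129, -1.34129, -0.4169)  len=1.1777
  (v27,v31,v24) [--+] → (1.08803, -1.71239, -0.4169)–(0, -2.1631, -0.4169)  len=1.1777
  (v24,v31,v28) [+-+] → (1.08803, -1.71239, -0.4169)–(1.52951, -1.52951, -0.4169)  len=0.4779
  (v30,v2,v31) [++-] → (1.44619, -1.08803, -0.4169)–(1.34129, -1.34129, -0.4169)  len=0.2741
  (v31,v2,v3) [-+-] → (1.44619, -1.08803, -0.4169)–(1.8969, 0, -0.4169)  len=1.1777
  (v31,v3,v28) [--+] → (1.98022, -0.441481, -0.4169)–(1.52951, -1.52951, -0.4169)  len=1.1777
  (v28,v3,v0) [+-+] → (1.98022, -0.441481, -0.4169)–(2.1631, 0, -0.4169)  len=0.4779

Chained into 2 loop(s):
  loop 1: 16 segments, perimeter = 11.6145
  loop 2: 16 segments, perimeter = 13.2444
Total perimeter = 24.859


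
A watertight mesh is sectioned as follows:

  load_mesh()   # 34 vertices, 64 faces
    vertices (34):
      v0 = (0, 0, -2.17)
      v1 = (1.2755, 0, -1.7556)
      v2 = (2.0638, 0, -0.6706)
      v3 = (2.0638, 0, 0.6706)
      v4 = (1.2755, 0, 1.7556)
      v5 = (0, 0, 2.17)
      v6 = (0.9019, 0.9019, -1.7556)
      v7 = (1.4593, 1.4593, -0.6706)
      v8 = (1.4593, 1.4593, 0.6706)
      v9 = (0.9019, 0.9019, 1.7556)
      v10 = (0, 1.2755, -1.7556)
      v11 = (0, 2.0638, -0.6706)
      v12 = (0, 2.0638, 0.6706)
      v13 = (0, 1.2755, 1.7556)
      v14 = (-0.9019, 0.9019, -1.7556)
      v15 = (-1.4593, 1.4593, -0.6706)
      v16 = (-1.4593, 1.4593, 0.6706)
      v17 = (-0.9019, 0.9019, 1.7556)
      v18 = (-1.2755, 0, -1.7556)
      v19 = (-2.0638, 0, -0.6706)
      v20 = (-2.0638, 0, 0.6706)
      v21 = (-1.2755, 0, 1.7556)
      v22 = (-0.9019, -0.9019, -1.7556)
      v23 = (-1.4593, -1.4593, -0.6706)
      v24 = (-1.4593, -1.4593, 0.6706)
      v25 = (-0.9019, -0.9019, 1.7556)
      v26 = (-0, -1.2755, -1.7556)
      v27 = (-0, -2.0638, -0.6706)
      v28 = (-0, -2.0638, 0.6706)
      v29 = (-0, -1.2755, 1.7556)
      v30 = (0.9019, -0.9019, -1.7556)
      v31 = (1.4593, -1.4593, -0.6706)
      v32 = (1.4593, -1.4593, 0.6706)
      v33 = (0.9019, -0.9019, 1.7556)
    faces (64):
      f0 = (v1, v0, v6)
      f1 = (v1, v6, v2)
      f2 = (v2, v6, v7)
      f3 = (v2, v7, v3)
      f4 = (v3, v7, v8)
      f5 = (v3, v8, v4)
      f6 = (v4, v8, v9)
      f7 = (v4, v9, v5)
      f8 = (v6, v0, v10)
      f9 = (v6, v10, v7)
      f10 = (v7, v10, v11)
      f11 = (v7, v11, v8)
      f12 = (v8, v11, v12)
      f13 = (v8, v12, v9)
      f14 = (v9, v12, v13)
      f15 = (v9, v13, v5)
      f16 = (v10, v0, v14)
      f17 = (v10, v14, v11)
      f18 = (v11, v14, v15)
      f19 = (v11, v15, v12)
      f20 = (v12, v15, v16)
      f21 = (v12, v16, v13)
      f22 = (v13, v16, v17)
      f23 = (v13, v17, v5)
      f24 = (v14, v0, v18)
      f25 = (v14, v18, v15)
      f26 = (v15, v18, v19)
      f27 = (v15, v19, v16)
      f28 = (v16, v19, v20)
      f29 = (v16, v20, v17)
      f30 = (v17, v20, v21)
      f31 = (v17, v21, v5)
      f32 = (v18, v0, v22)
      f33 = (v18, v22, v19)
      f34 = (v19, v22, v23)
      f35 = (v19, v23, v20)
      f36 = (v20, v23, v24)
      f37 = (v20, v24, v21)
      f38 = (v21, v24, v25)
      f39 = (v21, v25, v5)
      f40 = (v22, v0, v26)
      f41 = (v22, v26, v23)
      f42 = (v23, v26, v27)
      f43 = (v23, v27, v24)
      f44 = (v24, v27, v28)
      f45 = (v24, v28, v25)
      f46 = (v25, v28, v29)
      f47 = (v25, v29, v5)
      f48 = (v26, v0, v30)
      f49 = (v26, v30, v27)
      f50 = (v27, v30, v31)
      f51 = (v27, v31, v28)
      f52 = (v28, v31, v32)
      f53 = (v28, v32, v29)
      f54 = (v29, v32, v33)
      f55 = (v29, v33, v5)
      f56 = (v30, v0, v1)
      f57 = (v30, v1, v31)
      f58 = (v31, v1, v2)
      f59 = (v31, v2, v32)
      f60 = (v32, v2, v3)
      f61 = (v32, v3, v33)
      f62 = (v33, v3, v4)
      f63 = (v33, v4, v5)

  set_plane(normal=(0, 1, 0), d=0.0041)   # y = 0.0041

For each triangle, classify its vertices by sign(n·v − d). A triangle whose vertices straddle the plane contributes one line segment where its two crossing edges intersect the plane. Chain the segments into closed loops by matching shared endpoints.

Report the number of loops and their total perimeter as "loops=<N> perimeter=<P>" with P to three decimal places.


loops=1 perimeter=13.404

Straddling triangles (20 of 64):
  (v1,v0,v6) [--+] → (0.0041, 0.0041, -2.16812)–(1.2738, 0.0041, -1.7556)  len=1.3350
  (v1,v6,v2) [-+-] → (1.2738, 0.0041, -1.7556)–(2.05852, 0.0041, -0.675532)  len=1.3350
  (v2,v6,v7) [-++] → (2.05852, 0.0041, -0.675532)–(2.0621, 0.0041, -0.6706)  len=0.0061
  (v2,v7,v3) [-+-] → (2.0621, 0.0041, -0.6706)–(2.0621, 0.0041, 0.666832)  len=1.3374
  (v3,v7,v8) [-++] → (2.0621, 0.0041, 0.666832)–(2.0621, 0.0041, 0.6706)  len=0.0038
  (v3,v8,v4) [-+-] → (2.0621, 0.0041, 0.6706)–(1.27602, 0.0041, 1.75255)  len=1.3374
  (v4,v8,v9) [-++] → (1.27602, 0.0041, 1.75255)–(1.2738, 0.0041, 1.7556)  len=0.0038
  (v4,v9,v5) [-+-] → (1.2738, 0.0041, 1.7556)–(0.0041, 0.0041, 2.16812)  len=1.3350
  (v6,v0,v10) [+-+] → (0.0041, 0.0041, -2.16812)–(0, 0.0041, -2.16867)  len=0.0041
  (v9,v13,v5) [++-] → (0, 0.0041, 2.16867)–(0.0041, 0.0041, 2.16812)  len=0.0041
  (v10,v0,v14) [+-+] → (0, 0.0041, -2.16867)–(-0.0041, 0.0041, -2.16812)  len=0.0041
  (v13,v17,v5) [++-] → (-0.0041, 0.0041, 2.16812)–(0, 0.0041, 2.16867)  len=0.0041
  (v14,v0,v18) [+--] → (-0.0041, 0.0041, -2.16812)–(-1.2738, 0.0041, -1.7556)  len=1.3350
  (v14,v18,v15) [+-+] → (-1.2738, 0.0041, -1.7556)–(-1.27602, 0.0041, -1.75255)  len=0.0038
  (v15,v18,v19) [+--] → (-1.27602, 0.0041, -1.75255)–(-2.0621, 0.0041, -0.6706)  len=1.3374
  (v15,v19,v16) [+-+] → (-2.0621, 0.0041, -0.6706)–(-2.0621, 0.0041, -0.666832)  len=0.0038
  (v16,v19,v20) [+--] → (-2.0621, 0.0041, -0.666832)–(-2.0621, 0.0041, 0.6706)  len=1.3374
  (v16,v20,v17) [+-+] → (-2.0621, 0.0041, 0.6706)–(-2.05852, 0.0041, 0.675532)  len=0.0061
  (v17,v20,v21) [+--] → (-2.05852, 0.0041, 0.675532)–(-1.2738, 0.0041, 1.7556)  len=1.3350
  (v17,v21,v5) [+--] → (-1.2738, 0.0041, 1.7556)–(-0.0041, 0.0041, 2.16812)  len=1.3350

Chained into 1 loop(s):
  loop 1: 20 segments, perimeter = 13.4036
Total perimeter = 13.404
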